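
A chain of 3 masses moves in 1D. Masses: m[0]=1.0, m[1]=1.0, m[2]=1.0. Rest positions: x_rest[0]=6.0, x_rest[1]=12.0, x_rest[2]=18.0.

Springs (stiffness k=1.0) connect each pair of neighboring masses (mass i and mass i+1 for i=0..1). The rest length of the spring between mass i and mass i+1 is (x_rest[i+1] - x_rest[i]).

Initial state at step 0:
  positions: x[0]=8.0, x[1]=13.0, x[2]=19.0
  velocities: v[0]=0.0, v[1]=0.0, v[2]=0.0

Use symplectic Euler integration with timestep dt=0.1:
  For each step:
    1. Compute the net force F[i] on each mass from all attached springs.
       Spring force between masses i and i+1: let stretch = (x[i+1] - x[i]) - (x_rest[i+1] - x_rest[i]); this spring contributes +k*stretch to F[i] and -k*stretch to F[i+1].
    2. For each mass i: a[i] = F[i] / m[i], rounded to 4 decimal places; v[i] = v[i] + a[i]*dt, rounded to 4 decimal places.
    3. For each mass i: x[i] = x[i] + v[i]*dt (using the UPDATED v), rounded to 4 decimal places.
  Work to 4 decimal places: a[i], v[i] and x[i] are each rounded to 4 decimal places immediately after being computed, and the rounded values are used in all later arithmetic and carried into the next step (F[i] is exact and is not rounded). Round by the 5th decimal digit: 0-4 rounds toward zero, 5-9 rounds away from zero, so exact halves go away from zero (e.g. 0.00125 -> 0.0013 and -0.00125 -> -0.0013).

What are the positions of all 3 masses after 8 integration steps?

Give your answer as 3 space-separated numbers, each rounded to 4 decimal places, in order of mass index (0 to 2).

Step 0: x=[8.0000 13.0000 19.0000] v=[0.0000 0.0000 0.0000]
Step 1: x=[7.9900 13.0100 19.0000] v=[-0.1000 0.1000 0.0000]
Step 2: x=[7.9702 13.0297 19.0001] v=[-0.1980 0.1970 0.0010]
Step 3: x=[7.9410 13.0585 19.0005] v=[-0.2921 0.2881 0.0040]
Step 4: x=[7.9030 13.0956 19.0015] v=[-0.3804 0.3706 0.0098]
Step 5: x=[7.8569 13.1398 19.0034] v=[-0.4611 0.4419 0.0192]
Step 6: x=[7.8036 13.1898 19.0067] v=[-0.5328 0.5000 0.0328]
Step 7: x=[7.7442 13.2441 19.0118] v=[-0.5942 0.5431 0.0511]
Step 8: x=[7.6798 13.3011 19.0192] v=[-0.6442 0.5699 0.0743]

Answer: 7.6798 13.3011 19.0192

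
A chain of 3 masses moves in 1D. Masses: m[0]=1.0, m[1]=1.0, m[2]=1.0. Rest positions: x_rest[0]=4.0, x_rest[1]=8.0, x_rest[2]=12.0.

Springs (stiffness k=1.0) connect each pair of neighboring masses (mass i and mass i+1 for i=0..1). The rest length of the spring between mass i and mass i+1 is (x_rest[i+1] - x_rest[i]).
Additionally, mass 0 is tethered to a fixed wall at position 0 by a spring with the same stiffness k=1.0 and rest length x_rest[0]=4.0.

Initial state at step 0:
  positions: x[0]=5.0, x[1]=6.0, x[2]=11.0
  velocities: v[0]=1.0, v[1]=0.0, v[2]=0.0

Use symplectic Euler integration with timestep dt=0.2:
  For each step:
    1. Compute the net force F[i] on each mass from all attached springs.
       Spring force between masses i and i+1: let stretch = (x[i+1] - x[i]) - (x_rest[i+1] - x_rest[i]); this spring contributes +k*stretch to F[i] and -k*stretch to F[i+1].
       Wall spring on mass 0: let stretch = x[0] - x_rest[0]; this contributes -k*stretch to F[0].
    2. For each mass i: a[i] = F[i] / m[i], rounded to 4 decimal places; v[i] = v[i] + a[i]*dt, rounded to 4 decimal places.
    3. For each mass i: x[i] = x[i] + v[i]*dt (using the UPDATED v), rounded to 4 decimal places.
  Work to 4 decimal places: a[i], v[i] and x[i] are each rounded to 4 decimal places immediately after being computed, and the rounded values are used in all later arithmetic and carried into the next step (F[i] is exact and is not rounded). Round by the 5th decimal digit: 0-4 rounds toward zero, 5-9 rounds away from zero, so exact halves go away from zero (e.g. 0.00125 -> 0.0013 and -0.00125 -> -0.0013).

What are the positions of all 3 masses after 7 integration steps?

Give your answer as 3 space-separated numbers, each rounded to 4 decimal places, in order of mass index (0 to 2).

Step 0: x=[5.0000 6.0000 11.0000] v=[1.0000 0.0000 0.0000]
Step 1: x=[5.0400 6.1600 10.9600] v=[0.2000 0.8000 -0.2000]
Step 2: x=[4.9232 6.4672 10.8880] v=[-0.5840 1.5360 -0.3600]
Step 3: x=[4.6712 6.8895 10.7992] v=[-1.2598 2.1114 -0.4442]
Step 4: x=[4.3211 7.3794 10.7140] v=[-1.7504 2.4497 -0.4261]
Step 5: x=[3.9205 7.8804 10.6554] v=[-2.0030 2.5050 -0.2930]
Step 6: x=[3.5215 8.3340 10.6458] v=[-1.9951 2.2680 -0.0480]
Step 7: x=[3.1741 8.6876 10.7037] v=[-1.7369 1.7679 0.2896]

Answer: 3.1741 8.6876 10.7037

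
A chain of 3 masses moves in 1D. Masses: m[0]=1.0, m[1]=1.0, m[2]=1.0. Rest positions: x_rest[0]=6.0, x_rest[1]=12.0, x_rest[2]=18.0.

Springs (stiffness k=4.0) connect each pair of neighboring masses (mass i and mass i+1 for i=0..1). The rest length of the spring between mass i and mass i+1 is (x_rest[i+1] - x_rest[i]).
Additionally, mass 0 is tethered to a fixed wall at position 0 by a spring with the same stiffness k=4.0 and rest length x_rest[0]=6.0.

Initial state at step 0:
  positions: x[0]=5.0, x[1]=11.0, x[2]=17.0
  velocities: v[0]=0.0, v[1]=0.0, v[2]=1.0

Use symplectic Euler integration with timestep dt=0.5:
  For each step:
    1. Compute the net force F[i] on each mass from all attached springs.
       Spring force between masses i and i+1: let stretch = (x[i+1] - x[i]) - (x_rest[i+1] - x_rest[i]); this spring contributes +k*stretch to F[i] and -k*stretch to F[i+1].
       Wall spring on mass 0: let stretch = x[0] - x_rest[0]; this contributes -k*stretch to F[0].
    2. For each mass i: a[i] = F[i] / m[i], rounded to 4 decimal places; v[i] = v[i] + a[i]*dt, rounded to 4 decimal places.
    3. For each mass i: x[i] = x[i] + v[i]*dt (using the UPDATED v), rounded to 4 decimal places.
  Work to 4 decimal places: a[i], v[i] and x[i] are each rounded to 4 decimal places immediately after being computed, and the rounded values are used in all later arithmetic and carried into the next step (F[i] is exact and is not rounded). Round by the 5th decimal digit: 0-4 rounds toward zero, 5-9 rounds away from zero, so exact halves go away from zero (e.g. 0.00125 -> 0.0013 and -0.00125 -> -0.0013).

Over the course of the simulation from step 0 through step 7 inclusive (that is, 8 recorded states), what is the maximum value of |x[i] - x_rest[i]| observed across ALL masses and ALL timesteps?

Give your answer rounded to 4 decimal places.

Step 0: x=[5.0000 11.0000 17.0000] v=[0.0000 0.0000 1.0000]
Step 1: x=[6.0000 11.0000 17.5000] v=[2.0000 0.0000 1.0000]
Step 2: x=[6.0000 12.5000 17.5000] v=[0.0000 3.0000 0.0000]
Step 3: x=[6.5000 12.5000 18.5000] v=[1.0000 0.0000 2.0000]
Step 4: x=[6.5000 12.5000 19.5000] v=[0.0000 0.0000 2.0000]
Step 5: x=[6.0000 13.5000 19.5000] v=[-1.0000 2.0000 0.0000]
Step 6: x=[7.0000 13.0000 19.5000] v=[2.0000 -1.0000 0.0000]
Step 7: x=[7.0000 13.0000 19.0000] v=[0.0000 0.0000 -1.0000]
Max displacement = 1.5000

Answer: 1.5000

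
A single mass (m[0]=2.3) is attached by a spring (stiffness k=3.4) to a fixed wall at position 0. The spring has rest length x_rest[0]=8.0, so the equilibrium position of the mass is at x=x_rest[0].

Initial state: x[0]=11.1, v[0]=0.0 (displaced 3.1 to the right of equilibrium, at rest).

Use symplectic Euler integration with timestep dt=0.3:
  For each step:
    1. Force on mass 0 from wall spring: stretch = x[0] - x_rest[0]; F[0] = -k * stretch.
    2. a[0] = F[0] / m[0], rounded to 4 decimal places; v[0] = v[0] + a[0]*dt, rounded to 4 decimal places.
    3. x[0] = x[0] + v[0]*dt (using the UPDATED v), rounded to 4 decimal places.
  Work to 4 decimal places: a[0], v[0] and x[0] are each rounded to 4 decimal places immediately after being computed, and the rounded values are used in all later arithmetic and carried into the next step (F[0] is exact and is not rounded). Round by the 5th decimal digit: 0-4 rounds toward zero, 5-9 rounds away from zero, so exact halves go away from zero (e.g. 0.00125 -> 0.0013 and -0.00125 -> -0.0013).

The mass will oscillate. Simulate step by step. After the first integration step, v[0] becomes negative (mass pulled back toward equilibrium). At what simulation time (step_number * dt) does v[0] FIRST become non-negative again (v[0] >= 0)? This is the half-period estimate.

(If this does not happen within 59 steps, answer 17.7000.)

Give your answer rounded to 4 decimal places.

Answer: 2.7000

Derivation:
Step 0: x=[11.1000] v=[0.0000]
Step 1: x=[10.6876] v=[-1.3748]
Step 2: x=[9.9176] v=[-2.5667]
Step 3: x=[8.8925] v=[-3.4171]
Step 4: x=[7.7486] v=[-3.8129]
Step 5: x=[6.6382] v=[-3.7014]
Step 6: x=[5.7090] v=[-3.0975]
Step 7: x=[5.0846] v=[-2.0815]
Step 8: x=[4.8480] v=[-0.7886]
Step 9: x=[5.0308] v=[0.6093]
First v>=0 after going negative at step 9, time=2.7000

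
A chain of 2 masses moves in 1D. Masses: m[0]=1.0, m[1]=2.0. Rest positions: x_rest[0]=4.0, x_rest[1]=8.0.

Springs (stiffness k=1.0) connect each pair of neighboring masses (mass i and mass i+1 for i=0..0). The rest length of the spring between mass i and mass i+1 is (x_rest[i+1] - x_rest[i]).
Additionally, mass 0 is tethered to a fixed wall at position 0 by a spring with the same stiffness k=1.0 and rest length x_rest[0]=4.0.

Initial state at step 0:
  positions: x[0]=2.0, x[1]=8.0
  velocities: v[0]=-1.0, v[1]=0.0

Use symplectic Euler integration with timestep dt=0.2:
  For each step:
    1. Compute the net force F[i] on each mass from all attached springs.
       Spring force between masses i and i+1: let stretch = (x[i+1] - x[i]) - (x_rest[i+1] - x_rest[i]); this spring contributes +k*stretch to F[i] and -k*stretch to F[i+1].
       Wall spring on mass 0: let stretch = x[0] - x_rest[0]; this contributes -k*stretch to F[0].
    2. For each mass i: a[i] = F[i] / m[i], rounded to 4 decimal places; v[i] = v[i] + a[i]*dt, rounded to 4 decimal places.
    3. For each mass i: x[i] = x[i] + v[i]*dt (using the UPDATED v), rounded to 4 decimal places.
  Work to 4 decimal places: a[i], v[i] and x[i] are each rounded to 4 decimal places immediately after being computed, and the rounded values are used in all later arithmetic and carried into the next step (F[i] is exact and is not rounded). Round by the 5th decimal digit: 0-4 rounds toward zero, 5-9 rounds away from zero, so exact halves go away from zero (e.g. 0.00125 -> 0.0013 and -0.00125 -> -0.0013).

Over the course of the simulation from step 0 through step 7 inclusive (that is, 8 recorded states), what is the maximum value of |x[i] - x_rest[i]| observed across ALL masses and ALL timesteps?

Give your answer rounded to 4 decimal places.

Step 0: x=[2.0000 8.0000] v=[-1.0000 0.0000]
Step 1: x=[1.9600 7.9600] v=[-0.2000 -0.2000]
Step 2: x=[2.0816 7.8800] v=[0.6080 -0.4000]
Step 3: x=[2.3519 7.7640] v=[1.3514 -0.5798]
Step 4: x=[2.7446 7.6198] v=[1.9634 -0.7210]
Step 5: x=[3.2225 7.4581] v=[2.3895 -0.8085]
Step 6: x=[3.7409 7.2917] v=[2.5921 -0.8321]
Step 7: x=[4.2517 7.1343] v=[2.5541 -0.7872]
Max displacement = 2.0400

Answer: 2.0400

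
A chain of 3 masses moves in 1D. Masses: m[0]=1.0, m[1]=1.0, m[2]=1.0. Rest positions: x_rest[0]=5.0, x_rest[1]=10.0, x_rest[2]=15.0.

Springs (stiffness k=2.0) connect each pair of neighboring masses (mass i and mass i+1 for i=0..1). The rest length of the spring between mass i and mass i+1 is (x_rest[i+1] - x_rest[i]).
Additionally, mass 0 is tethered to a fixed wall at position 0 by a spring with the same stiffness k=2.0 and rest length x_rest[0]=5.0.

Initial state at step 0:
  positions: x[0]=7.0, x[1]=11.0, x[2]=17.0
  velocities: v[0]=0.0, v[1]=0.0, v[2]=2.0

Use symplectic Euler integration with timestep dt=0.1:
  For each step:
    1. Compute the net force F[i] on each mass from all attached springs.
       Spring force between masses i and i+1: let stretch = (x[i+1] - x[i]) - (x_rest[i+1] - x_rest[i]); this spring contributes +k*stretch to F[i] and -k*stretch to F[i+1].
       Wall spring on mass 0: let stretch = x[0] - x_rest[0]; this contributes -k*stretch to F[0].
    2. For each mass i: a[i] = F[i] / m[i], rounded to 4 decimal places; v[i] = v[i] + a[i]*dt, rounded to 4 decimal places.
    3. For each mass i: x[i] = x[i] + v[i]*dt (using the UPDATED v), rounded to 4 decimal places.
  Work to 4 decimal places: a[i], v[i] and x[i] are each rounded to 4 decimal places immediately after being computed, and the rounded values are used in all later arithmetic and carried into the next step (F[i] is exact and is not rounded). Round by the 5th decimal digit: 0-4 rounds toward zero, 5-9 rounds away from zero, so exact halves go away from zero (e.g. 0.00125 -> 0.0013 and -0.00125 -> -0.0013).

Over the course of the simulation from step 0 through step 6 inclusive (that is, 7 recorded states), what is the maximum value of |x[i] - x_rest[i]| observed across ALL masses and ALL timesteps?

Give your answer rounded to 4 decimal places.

Step 0: x=[7.0000 11.0000 17.0000] v=[0.0000 0.0000 2.0000]
Step 1: x=[6.9400 11.0400 17.1800] v=[-0.6000 0.4000 1.8000]
Step 2: x=[6.8232 11.1208 17.3372] v=[-1.1680 0.8080 1.5720]
Step 3: x=[6.6559 11.2400 17.4701] v=[-1.6731 1.1918 1.3287]
Step 4: x=[6.4472 11.3921 17.5784] v=[-2.0875 1.5210 1.0827]
Step 5: x=[6.2084 11.5690 17.6629] v=[-2.3880 1.7693 0.8454]
Step 6: x=[5.9526 11.7606 17.7256] v=[-2.5576 1.9160 0.6266]
Max displacement = 2.7256

Answer: 2.7256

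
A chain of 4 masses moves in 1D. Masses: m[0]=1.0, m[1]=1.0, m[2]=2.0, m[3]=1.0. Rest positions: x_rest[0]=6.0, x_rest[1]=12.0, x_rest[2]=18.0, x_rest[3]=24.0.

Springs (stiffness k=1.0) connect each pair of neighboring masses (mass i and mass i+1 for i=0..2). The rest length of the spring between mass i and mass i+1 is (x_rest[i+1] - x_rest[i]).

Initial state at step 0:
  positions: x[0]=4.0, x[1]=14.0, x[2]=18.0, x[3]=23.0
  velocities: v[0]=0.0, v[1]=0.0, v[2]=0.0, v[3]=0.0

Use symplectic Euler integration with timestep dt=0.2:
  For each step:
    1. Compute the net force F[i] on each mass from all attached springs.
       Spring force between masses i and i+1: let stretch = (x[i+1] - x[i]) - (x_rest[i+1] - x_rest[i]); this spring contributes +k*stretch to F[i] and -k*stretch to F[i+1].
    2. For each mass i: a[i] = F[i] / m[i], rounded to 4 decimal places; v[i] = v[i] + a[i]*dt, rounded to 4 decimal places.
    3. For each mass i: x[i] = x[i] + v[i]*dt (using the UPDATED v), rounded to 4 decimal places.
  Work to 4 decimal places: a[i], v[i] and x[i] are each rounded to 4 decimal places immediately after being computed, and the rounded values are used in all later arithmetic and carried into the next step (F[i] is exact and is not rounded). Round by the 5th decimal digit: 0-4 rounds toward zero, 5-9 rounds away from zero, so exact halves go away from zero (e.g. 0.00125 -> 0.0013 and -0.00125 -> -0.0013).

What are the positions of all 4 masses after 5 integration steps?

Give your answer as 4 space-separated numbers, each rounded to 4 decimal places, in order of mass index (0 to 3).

Answer: 5.8859 11.2446 18.1509 23.5678

Derivation:
Step 0: x=[4.0000 14.0000 18.0000 23.0000] v=[0.0000 0.0000 0.0000 0.0000]
Step 1: x=[4.1600 13.7600 18.0200 23.0400] v=[0.8000 -1.2000 0.1000 0.2000]
Step 2: x=[4.4640 13.3064 18.0552 23.1192] v=[1.5200 -2.2680 0.1760 0.3960]
Step 3: x=[4.8817 12.6891 18.0967 23.2358] v=[2.0885 -3.0867 0.2075 0.5832]
Step 4: x=[5.3717 11.9758 18.1328 23.3869] v=[2.4500 -3.5667 0.1806 0.7554]
Step 5: x=[5.8859 11.2446 18.1509 23.5678] v=[2.5708 -3.6561 0.0903 0.9046]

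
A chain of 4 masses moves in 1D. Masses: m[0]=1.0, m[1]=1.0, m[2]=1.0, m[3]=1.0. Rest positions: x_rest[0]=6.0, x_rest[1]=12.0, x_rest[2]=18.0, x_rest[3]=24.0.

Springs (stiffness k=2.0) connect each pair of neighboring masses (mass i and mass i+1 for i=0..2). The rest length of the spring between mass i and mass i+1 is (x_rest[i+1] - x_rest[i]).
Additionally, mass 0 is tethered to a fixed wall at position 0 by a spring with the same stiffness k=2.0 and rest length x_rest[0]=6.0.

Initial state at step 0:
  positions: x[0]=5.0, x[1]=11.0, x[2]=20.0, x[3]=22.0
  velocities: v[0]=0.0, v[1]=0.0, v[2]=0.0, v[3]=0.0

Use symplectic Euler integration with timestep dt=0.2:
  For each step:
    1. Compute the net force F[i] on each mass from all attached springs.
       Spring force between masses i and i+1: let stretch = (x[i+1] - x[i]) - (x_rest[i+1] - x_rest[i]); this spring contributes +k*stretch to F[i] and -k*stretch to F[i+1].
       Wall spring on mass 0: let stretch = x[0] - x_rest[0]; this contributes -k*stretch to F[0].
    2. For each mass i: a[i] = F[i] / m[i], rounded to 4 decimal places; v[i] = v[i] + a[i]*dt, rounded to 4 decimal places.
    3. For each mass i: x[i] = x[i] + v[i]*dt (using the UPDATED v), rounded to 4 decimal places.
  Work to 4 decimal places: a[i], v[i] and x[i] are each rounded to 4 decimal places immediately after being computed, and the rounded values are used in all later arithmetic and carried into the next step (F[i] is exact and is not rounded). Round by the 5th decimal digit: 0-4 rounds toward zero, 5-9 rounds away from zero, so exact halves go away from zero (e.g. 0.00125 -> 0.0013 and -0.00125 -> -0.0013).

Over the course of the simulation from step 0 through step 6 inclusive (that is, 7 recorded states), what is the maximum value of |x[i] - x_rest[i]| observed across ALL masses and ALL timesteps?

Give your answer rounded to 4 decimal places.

Answer: 2.7883

Derivation:
Step 0: x=[5.0000 11.0000 20.0000 22.0000] v=[0.0000 0.0000 0.0000 0.0000]
Step 1: x=[5.0800 11.2400 19.4400 22.3200] v=[0.4000 1.2000 -2.8000 1.6000]
Step 2: x=[5.2464 11.6432 18.4544 22.8896] v=[0.8320 2.0160 -4.9280 2.8480]
Step 3: x=[5.5048 12.0796 17.2787 23.5844] v=[1.2922 2.1818 -5.8784 3.4739]
Step 4: x=[5.8488 12.4059 16.1915 24.2547] v=[1.7202 1.6315 -5.4358 3.3516]
Step 5: x=[6.2495 12.5105 15.4465 24.7600] v=[2.0035 0.5229 -3.7248 2.5263]
Step 6: x=[6.6511 12.3491 15.2117 25.0002] v=[2.0081 -0.8071 -1.1738 1.2009]
Max displacement = 2.7883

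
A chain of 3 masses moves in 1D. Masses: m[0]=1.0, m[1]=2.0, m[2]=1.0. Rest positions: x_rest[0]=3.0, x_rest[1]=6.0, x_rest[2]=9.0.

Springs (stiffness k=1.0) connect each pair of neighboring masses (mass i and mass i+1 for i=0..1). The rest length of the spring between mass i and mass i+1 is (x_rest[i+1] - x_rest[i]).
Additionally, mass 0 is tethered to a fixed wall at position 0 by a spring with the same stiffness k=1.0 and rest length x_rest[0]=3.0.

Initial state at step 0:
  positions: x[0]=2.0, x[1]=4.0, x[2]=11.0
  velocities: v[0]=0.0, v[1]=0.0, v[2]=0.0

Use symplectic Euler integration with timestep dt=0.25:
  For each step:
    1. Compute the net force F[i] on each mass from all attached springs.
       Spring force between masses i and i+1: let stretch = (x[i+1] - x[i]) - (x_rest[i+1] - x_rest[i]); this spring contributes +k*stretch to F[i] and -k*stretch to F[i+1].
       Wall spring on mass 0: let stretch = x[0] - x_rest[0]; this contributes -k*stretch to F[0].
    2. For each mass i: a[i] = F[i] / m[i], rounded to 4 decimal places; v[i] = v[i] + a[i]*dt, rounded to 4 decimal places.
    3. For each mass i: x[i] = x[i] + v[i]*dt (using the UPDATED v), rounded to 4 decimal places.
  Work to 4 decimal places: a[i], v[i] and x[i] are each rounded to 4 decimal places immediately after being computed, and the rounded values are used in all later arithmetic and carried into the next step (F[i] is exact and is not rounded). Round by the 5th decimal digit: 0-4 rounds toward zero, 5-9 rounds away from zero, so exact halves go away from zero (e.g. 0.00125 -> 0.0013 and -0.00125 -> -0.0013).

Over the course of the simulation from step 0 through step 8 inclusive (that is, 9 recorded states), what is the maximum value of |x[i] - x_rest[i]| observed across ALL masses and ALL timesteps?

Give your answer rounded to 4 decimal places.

Answer: 2.7679

Derivation:
Step 0: x=[2.0000 4.0000 11.0000] v=[0.0000 0.0000 0.0000]
Step 1: x=[2.0000 4.1563 10.7500] v=[0.0000 0.6250 -1.0000]
Step 2: x=[2.0098 4.4512 10.2754] v=[0.0391 1.1797 -1.8984]
Step 3: x=[2.0466 4.8519 9.6243] v=[0.1470 1.6026 -2.6045]
Step 4: x=[2.1308 5.3140 8.8624] v=[0.3367 1.8485 -3.0476]
Step 5: x=[2.2808 5.7876 8.0662] v=[0.5998 1.8942 -3.1847]
Step 6: x=[2.5074 6.2228 7.3151] v=[0.9063 1.7407 -3.0044]
Step 7: x=[2.8095 6.5760 6.6832] v=[1.2083 1.4128 -2.5275]
Step 8: x=[3.1714 6.8149 6.2321] v=[1.4476 0.9554 -1.8043]
Max displacement = 2.7679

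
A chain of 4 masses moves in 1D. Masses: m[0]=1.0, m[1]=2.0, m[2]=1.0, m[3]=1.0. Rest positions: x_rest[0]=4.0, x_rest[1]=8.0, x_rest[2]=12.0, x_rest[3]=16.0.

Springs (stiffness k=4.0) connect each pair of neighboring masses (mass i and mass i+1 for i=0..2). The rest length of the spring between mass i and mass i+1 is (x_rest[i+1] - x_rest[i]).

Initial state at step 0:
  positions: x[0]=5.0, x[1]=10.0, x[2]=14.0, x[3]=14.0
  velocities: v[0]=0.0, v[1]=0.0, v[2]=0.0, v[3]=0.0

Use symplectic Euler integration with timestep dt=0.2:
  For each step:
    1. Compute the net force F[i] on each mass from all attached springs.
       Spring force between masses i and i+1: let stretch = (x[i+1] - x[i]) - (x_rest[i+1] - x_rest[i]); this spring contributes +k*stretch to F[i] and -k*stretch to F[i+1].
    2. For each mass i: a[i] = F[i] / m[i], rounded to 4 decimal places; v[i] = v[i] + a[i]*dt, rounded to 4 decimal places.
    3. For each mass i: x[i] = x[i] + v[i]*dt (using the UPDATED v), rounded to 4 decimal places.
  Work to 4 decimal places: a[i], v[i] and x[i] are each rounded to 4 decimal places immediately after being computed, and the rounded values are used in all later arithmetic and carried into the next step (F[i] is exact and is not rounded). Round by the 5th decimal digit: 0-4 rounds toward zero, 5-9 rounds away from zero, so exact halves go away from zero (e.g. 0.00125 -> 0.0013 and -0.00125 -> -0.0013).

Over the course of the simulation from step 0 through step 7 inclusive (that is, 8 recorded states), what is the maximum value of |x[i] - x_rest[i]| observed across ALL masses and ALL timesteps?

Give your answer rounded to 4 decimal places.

Step 0: x=[5.0000 10.0000 14.0000 14.0000] v=[0.0000 0.0000 0.0000 0.0000]
Step 1: x=[5.1600 9.9200 13.3600 14.6400] v=[0.8000 -0.4000 -3.2000 3.2000]
Step 2: x=[5.4416 9.7344 12.3744 15.7152] v=[1.4080 -0.9280 -4.9280 5.3760]
Step 3: x=[5.7700 9.4166 11.5009 16.8959] v=[1.6422 -1.5891 -4.3674 5.9034]
Step 4: x=[6.0419 8.9738 11.1571 17.8534] v=[1.3595 -2.2140 -1.7188 4.7874]
Step 5: x=[6.1429 8.4711 11.5354 18.3795] v=[0.5050 -2.5134 1.8916 2.6304]
Step 6: x=[5.9764 8.0273 12.5185 18.4505] v=[-0.8324 -2.2190 4.9154 0.3551]
Step 7: x=[5.4981 7.7787 13.7321 18.2124] v=[-2.3917 -1.2429 6.0680 -1.1905]
Max displacement = 2.4505

Answer: 2.4505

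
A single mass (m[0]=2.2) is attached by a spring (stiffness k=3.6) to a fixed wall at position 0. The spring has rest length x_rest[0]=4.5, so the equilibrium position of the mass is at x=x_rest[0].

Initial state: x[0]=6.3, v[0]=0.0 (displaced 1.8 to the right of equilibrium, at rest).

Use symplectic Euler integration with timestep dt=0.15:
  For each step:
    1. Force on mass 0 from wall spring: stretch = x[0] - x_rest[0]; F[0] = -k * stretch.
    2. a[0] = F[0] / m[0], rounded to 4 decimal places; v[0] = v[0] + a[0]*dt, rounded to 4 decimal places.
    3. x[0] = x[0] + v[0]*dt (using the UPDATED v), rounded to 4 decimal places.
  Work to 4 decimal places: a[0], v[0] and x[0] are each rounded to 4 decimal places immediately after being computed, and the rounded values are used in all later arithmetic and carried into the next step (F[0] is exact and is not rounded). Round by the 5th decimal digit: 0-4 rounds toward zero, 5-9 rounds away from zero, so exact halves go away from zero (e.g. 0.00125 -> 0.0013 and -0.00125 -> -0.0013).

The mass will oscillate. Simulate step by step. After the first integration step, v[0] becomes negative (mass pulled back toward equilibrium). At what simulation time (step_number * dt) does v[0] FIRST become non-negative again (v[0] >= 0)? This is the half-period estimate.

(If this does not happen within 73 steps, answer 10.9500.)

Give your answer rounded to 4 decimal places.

Answer: 2.5500

Derivation:
Step 0: x=[6.3000] v=[0.0000]
Step 1: x=[6.2337] v=[-0.4418]
Step 2: x=[6.1036] v=[-0.8674]
Step 3: x=[5.9145] v=[-1.2610]
Step 4: x=[5.6733] v=[-1.6082]
Step 5: x=[5.3889] v=[-1.8962]
Step 6: x=[5.0717] v=[-2.1144]
Step 7: x=[4.7335] v=[-2.2547]
Step 8: x=[4.3867] v=[-2.3120]
Step 9: x=[4.0441] v=[-2.2842]
Step 10: x=[3.7183] v=[-2.1723]
Step 11: x=[3.4212] v=[-1.9804]
Step 12: x=[3.1639] v=[-1.7156]
Step 13: x=[2.9557] v=[-1.3877]
Step 14: x=[2.8044] v=[-1.0087]
Step 15: x=[2.7155] v=[-0.5925]
Step 16: x=[2.6923] v=[-0.1545]
Step 17: x=[2.7357] v=[0.2892]
First v>=0 after going negative at step 17, time=2.5500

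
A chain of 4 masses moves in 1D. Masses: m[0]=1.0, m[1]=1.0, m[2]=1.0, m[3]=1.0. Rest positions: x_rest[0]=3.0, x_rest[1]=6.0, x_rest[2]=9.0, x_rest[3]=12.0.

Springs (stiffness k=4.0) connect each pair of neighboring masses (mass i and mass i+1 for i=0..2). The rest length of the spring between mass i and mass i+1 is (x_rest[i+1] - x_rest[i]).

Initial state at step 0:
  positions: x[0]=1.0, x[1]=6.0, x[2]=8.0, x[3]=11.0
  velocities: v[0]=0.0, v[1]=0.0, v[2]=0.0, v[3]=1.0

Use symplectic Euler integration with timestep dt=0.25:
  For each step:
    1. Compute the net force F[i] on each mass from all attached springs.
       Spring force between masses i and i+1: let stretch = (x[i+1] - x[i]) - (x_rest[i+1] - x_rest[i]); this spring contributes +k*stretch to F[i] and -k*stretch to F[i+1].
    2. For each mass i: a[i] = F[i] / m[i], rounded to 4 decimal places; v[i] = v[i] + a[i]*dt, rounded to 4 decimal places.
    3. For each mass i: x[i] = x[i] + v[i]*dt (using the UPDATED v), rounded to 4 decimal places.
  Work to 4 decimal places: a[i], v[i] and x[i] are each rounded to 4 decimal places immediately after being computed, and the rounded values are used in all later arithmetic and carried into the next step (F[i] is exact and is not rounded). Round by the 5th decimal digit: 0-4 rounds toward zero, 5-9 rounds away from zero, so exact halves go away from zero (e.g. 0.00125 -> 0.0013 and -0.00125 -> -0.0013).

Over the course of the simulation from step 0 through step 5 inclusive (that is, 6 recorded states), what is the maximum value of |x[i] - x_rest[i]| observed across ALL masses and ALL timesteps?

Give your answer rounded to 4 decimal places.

Step 0: x=[1.0000 6.0000 8.0000 11.0000] v=[0.0000 0.0000 0.0000 1.0000]
Step 1: x=[1.5000 5.2500 8.2500 11.2500] v=[2.0000 -3.0000 1.0000 1.0000]
Step 2: x=[2.1875 4.3125 8.5000 11.5000] v=[2.7500 -3.7500 1.0000 1.0000]
Step 3: x=[2.6563 3.8906 8.4531 11.7500] v=[1.8750 -1.6875 -0.1875 1.0000]
Step 4: x=[2.6836 4.3008 8.0898 11.9258] v=[0.1093 1.6407 -1.4531 0.7031]
Step 5: x=[2.3652 5.2539 7.7383 11.8926] v=[-1.2735 3.8125 -1.4061 -0.1329]
Max displacement = 2.1094

Answer: 2.1094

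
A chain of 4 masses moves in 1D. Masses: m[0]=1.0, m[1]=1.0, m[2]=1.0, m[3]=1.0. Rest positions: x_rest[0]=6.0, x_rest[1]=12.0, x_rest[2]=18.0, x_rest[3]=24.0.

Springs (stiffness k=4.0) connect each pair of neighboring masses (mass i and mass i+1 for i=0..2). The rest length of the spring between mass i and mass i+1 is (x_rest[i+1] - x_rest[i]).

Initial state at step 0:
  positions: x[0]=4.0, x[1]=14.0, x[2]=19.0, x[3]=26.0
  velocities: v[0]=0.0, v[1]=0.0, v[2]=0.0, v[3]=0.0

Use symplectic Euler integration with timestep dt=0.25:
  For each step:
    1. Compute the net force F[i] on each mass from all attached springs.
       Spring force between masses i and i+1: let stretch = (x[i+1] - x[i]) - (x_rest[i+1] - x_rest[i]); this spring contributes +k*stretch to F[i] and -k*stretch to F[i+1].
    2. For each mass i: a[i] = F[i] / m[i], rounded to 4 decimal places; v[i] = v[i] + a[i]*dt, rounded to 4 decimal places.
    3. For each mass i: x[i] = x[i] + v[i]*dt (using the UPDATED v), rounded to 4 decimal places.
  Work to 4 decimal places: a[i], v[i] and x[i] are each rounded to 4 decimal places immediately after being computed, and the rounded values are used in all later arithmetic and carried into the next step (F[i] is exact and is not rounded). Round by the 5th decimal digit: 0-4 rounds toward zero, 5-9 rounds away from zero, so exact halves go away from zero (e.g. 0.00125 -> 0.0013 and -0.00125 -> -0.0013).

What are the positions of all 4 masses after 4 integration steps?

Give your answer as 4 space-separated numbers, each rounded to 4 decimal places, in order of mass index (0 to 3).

Step 0: x=[4.0000 14.0000 19.0000 26.0000] v=[0.0000 0.0000 0.0000 0.0000]
Step 1: x=[5.0000 12.7500 19.5000 25.7500] v=[4.0000 -5.0000 2.0000 -1.0000]
Step 2: x=[6.4375 11.2500 19.8750 25.4375] v=[5.7500 -6.0000 1.5000 -1.2500]
Step 3: x=[7.5781 10.7031 19.4844 25.2344] v=[4.5625 -2.1875 -1.5625 -0.8125]
Step 4: x=[8.0000 11.5703 18.3360 25.0938] v=[1.6875 3.4688 -4.5938 -0.5625]

Answer: 8.0000 11.5703 18.3360 25.0938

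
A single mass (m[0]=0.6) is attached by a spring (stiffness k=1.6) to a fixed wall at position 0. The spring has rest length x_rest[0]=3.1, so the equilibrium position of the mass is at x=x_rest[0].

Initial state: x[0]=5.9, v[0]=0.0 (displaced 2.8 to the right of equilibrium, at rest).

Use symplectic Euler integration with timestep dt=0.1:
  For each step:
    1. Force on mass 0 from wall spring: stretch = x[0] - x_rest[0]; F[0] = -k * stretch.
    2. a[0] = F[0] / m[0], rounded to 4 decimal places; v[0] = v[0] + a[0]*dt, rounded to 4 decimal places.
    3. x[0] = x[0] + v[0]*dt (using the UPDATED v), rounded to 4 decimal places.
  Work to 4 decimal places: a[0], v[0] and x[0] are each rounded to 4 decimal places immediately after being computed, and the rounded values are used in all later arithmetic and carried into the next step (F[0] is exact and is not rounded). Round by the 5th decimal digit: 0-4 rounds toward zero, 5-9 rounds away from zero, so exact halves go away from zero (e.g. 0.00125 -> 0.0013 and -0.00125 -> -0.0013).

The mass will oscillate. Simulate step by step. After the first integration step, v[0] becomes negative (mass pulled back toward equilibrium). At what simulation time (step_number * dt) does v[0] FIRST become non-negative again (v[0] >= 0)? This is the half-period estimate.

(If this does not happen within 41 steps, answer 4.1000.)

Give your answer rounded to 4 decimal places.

Answer: 2.0000

Derivation:
Step 0: x=[5.9000] v=[0.0000]
Step 1: x=[5.8253] v=[-0.7467]
Step 2: x=[5.6780] v=[-1.4735]
Step 3: x=[5.4619] v=[-2.1610]
Step 4: x=[5.1828] v=[-2.7908]
Step 5: x=[4.8482] v=[-3.3462]
Step 6: x=[4.4670] v=[-3.8124]
Step 7: x=[4.0493] v=[-4.1769]
Step 8: x=[3.6063] v=[-4.4301]
Step 9: x=[3.1498] v=[-4.5651]
Step 10: x=[2.6920] v=[-4.5784]
Step 11: x=[2.2450] v=[-4.4696]
Step 12: x=[1.8208] v=[-4.2416]
Step 13: x=[1.4308] v=[-3.9005]
Step 14: x=[1.0853] v=[-3.4554]
Step 15: x=[0.7935] v=[-2.9182]
Step 16: x=[0.5632] v=[-2.3031]
Step 17: x=[0.4005] v=[-1.6266]
Step 18: x=[0.3098] v=[-0.9067]
Step 19: x=[0.2935] v=[-0.1627]
Step 20: x=[0.3521] v=[0.5857]
First v>=0 after going negative at step 20, time=2.0000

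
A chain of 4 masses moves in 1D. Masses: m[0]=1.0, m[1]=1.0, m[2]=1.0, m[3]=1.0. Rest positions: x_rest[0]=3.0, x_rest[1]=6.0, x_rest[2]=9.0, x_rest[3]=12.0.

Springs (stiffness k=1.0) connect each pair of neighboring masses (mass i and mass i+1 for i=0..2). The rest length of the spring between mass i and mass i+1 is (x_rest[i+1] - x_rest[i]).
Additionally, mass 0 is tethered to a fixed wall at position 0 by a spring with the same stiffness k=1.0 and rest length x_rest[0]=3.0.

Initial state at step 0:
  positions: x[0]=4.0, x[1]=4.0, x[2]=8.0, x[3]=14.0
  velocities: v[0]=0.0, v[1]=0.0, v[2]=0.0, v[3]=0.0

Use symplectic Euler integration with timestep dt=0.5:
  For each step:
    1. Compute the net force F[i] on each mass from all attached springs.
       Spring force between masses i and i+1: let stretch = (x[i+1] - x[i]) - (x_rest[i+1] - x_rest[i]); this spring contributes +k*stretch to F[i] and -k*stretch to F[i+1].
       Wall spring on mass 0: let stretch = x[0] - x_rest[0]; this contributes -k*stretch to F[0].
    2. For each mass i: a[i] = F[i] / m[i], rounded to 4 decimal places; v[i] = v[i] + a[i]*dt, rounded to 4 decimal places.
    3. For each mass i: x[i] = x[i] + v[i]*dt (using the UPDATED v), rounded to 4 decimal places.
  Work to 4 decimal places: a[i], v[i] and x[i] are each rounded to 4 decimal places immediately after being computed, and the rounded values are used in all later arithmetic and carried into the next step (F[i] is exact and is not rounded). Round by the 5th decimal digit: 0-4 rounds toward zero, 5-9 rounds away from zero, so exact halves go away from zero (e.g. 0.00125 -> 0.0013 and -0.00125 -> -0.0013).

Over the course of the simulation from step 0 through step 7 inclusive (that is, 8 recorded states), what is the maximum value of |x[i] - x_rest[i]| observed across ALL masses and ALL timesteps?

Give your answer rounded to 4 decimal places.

Step 0: x=[4.0000 4.0000 8.0000 14.0000] v=[0.0000 0.0000 0.0000 0.0000]
Step 1: x=[3.0000 5.0000 8.5000 13.2500] v=[-2.0000 2.0000 1.0000 -1.5000]
Step 2: x=[1.7500 6.3750 9.3125 12.0625] v=[-2.5000 2.7500 1.6250 -2.3750]
Step 3: x=[1.2188 7.3282 10.0782 10.9375] v=[-1.0625 1.9063 1.5313 -2.2500]
Step 4: x=[1.9102 7.4415 10.3712 10.3477] v=[1.3828 0.2266 0.5860 -1.1797]
Step 5: x=[3.5069 6.9044 9.9259 10.5138] v=[3.1934 -1.0742 -0.8906 0.3321]
Step 6: x=[5.0763 6.2733 8.8722 11.2829] v=[3.1387 -1.2622 -2.1074 1.5382]
Step 7: x=[5.6759 5.9927 7.7715 12.1994] v=[1.1991 -0.5613 -2.2015 1.8329]
Max displacement = 2.6759

Answer: 2.6759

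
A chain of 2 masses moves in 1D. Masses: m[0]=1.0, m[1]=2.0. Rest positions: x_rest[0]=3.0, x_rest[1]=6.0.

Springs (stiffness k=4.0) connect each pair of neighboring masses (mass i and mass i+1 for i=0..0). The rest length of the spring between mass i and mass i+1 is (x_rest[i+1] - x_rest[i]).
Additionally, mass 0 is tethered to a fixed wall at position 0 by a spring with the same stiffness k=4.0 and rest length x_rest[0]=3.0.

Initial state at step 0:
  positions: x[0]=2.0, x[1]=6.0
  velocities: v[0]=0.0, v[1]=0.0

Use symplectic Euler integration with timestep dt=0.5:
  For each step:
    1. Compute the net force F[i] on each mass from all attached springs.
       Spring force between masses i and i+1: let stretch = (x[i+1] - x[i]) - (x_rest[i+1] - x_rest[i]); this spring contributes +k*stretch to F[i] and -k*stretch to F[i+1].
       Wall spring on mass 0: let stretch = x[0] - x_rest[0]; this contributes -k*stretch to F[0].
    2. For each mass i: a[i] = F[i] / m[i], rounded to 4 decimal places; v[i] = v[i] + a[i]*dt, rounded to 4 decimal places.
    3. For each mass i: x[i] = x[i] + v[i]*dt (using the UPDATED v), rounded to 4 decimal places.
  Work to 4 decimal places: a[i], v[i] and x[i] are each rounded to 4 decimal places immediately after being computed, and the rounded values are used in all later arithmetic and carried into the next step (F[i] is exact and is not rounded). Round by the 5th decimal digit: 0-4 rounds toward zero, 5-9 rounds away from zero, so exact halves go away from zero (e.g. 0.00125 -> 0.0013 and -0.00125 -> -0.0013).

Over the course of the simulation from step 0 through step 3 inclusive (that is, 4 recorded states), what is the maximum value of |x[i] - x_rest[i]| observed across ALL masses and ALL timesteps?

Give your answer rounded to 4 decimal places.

Answer: 1.2500

Derivation:
Step 0: x=[2.0000 6.0000] v=[0.0000 0.0000]
Step 1: x=[4.0000 5.5000] v=[4.0000 -1.0000]
Step 2: x=[3.5000 5.7500] v=[-1.0000 0.5000]
Step 3: x=[1.7500 6.3750] v=[-3.5000 1.2500]
Max displacement = 1.2500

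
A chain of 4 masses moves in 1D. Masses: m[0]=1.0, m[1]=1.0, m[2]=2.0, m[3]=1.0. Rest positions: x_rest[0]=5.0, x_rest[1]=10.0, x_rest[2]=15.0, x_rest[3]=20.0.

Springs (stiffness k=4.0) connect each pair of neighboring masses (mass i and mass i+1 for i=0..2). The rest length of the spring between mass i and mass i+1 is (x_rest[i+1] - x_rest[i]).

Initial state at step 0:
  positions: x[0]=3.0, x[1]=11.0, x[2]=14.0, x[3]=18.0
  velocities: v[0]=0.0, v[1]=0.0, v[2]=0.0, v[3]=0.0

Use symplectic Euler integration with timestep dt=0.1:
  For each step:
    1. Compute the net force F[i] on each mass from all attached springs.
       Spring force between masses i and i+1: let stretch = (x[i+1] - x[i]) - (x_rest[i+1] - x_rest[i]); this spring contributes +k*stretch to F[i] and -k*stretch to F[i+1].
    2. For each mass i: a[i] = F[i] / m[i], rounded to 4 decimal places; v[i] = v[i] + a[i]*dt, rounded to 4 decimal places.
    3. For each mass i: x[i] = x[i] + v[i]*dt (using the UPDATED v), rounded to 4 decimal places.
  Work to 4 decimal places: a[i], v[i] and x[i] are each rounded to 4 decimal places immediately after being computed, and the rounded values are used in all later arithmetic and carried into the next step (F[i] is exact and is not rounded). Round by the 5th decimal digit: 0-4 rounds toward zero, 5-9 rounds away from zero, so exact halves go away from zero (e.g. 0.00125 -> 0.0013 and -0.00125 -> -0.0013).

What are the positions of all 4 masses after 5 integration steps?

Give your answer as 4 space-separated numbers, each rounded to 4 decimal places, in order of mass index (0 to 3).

Answer: 4.3892 8.6912 14.1755 18.5687

Derivation:
Step 0: x=[3.0000 11.0000 14.0000 18.0000] v=[0.0000 0.0000 0.0000 0.0000]
Step 1: x=[3.1200 10.8000 14.0200 18.0400] v=[1.2000 -2.0000 0.2000 0.4000]
Step 2: x=[3.3472 10.4216 14.0560 18.1192] v=[2.2720 -3.7840 0.3600 0.7920]
Step 3: x=[3.6574 9.9056 14.1006 18.2359] v=[3.1018 -5.1600 0.4458 1.1667]
Step 4: x=[4.0175 9.3075 14.1440 18.3872] v=[3.6011 -5.9813 0.4339 1.5126]
Step 5: x=[4.3892 8.6912 14.1755 18.5687] v=[3.7171 -6.1627 0.3152 1.8153]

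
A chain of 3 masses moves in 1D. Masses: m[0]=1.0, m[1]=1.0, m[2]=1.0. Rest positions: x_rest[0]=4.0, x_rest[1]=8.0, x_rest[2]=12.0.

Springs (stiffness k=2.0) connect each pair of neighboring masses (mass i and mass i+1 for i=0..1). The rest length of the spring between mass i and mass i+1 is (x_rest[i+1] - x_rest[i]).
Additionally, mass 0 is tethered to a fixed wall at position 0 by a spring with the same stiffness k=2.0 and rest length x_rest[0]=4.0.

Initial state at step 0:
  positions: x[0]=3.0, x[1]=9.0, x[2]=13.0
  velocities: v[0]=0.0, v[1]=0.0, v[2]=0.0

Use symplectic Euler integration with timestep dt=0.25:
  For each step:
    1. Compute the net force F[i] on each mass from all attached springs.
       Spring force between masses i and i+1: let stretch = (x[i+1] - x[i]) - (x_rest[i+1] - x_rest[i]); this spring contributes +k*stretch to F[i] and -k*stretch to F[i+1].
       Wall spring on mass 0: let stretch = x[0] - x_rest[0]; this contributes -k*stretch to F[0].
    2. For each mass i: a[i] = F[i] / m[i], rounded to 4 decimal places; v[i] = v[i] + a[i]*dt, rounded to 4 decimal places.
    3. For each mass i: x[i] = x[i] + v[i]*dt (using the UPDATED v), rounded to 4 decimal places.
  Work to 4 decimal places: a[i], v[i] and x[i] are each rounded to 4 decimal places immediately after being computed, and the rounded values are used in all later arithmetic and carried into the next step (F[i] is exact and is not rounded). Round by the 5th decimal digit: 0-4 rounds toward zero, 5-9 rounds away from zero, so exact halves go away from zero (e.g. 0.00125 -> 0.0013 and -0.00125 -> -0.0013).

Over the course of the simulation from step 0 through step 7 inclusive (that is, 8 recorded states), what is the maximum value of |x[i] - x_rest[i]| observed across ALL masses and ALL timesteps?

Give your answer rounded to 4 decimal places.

Answer: 1.3608

Derivation:
Step 0: x=[3.0000 9.0000 13.0000] v=[0.0000 0.0000 0.0000]
Step 1: x=[3.3750 8.7500 13.0000] v=[1.5000 -1.0000 0.0000]
Step 2: x=[4.0000 8.3594 12.9688] v=[2.5000 -1.5625 -0.1250]
Step 3: x=[4.6699 8.0000 12.8614] v=[2.6797 -1.4375 -0.4297]
Step 4: x=[5.1724 7.8320 12.6463] v=[2.0098 -0.6719 -0.8604]
Step 5: x=[5.3608 7.9334 12.3294] v=[0.7534 0.4055 -1.2676]
Step 6: x=[5.2006 8.2627 11.9630] v=[-0.6407 1.3172 -1.4656]
Step 7: x=[4.7731 8.6718 11.6341] v=[-1.7100 1.6363 -1.3158]
Max displacement = 1.3608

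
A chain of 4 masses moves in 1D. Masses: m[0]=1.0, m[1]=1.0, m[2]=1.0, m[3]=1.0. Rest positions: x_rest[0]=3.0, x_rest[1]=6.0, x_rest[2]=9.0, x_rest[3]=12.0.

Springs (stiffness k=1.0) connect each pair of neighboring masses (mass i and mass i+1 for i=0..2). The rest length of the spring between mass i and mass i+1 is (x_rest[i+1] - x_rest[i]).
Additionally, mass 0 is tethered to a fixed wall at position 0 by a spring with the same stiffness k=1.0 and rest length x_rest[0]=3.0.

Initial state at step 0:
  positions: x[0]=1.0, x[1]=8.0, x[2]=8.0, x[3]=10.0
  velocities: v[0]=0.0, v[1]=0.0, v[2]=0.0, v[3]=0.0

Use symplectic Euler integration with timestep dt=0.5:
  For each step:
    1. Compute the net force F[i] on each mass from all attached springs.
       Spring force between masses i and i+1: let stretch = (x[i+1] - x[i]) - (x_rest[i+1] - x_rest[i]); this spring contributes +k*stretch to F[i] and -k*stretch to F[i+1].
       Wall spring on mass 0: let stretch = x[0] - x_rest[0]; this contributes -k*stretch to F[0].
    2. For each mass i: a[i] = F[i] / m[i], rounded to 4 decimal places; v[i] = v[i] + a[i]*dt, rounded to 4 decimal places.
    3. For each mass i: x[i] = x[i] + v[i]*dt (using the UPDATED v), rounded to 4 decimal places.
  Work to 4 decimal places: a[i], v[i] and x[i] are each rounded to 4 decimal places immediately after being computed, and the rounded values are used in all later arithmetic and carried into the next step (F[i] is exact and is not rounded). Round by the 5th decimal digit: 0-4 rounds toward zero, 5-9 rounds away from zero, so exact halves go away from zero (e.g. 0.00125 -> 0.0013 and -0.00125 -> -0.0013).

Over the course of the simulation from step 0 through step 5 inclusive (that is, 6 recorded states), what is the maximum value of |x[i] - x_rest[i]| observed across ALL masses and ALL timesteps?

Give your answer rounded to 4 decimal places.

Answer: 2.7656

Derivation:
Step 0: x=[1.0000 8.0000 8.0000 10.0000] v=[0.0000 0.0000 0.0000 0.0000]
Step 1: x=[2.5000 6.2500 8.5000 10.2500] v=[3.0000 -3.5000 1.0000 0.5000]
Step 2: x=[4.3125 4.1250 8.8750 10.8125] v=[3.6250 -4.2500 0.7500 1.1250]
Step 3: x=[5.0000 3.2344 8.5469 11.6407] v=[1.3750 -1.7813 -0.6563 1.6563]
Step 4: x=[3.9961 4.1133 7.6641 12.4454] v=[-2.0078 1.7578 -1.7657 1.6094]
Step 5: x=[2.0225 5.8506 7.0889 12.8048] v=[-3.9473 3.4746 -1.1505 0.7188]
Max displacement = 2.7656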